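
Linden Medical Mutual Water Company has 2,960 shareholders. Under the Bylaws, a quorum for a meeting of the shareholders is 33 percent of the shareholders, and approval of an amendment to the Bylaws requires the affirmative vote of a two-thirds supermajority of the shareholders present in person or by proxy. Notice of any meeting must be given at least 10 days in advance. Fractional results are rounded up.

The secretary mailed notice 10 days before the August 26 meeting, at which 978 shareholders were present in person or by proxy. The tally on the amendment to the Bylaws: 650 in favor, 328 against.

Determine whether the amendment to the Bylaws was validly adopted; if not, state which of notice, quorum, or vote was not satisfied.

Notice: 10 days given; 10 required. Satisfied.
Quorum: 33% of 2,960 = 976.80, rounded up to 977; 978 present. Satisfied.
Vote: requires two-thirds of those present (978); 2/3 of 978 = 652, so 652 needed; 650 in favor. Not satisfied.

Invalid — vote requirement not satisfied.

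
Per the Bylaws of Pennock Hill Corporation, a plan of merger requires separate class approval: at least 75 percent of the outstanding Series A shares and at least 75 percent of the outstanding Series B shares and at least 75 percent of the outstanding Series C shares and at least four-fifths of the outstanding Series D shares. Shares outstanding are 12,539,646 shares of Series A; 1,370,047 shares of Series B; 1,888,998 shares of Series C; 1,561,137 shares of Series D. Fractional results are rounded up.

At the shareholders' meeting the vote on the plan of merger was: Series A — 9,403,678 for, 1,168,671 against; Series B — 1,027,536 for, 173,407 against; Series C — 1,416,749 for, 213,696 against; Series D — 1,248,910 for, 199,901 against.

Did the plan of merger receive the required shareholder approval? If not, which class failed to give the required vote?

Not approved — the Series A shares did not give the required vote.

Series A: 3/4 of 12539646 = 9404734.50, rounded up to 9404735; 9,404,735 required, 9,403,678 in favor — not approved.
Series B: 3/4 of 1370047 = 1027535.25, rounded up to 1027536; 1,027,536 required, 1,027,536 in favor — approved.
Series C: 3/4 of 1888998 = 1416748.50, rounded up to 1416749; 1,416,749 required, 1,416,749 in favor — approved.
Series D: 4/5 of 1561137 = 1248909.60, rounded up to 1248910; 1,248,910 required, 1,248,910 in favor — approved.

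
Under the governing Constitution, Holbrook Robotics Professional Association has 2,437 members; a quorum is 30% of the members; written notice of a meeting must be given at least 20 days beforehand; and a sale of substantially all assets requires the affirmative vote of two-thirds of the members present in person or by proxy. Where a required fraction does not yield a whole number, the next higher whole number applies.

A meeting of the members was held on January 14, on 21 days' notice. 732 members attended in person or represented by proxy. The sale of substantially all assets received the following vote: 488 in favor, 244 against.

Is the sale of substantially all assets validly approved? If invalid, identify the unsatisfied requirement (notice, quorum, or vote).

Notice: 21 days given; 20 required. Satisfied.
Quorum: 30% of 2,437 = 731.10, rounded up to 732; 732 present. Satisfied.
Vote: requires two-thirds of those present (732); 2/3 of 732 = 488, so 488 needed; 488 in favor. Satisfied.

Valid — all requirements satisfied.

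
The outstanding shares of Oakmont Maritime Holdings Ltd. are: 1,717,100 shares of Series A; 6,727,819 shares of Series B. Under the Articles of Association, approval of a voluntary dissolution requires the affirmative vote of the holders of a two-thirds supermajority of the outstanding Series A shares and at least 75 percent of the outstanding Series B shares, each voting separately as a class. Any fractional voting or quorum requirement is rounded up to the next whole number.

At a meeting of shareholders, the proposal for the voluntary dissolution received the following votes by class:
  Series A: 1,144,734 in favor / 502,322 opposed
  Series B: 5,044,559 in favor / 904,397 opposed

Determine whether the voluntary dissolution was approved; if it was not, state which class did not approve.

Series A: 2/3 of 1717100 = 1144733.33, rounded up to 1144734; 1,144,734 required, 1,144,734 in favor — approved.
Series B: 3/4 of 6727819 = 5045864.25, rounded up to 5045865; 5,045,865 required, 5,044,559 in favor — not approved.

Not approved — the Series B shares did not give the required vote.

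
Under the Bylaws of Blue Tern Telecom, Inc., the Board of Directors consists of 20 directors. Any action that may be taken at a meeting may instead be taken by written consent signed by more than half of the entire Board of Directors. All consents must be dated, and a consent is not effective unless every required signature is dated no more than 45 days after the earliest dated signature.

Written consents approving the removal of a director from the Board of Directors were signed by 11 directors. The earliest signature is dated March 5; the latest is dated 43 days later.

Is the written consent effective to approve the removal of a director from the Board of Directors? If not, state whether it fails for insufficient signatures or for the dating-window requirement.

Effective — both the signature and dating-window requirements are satisfied.

Signatures required: more than half of 20 — a majority of 20 is 11, so 11 needed; 11 signed. Sufficient.
Dating window: the latest signature is 43 days after the earliest; the limit is 45 days. Within the window.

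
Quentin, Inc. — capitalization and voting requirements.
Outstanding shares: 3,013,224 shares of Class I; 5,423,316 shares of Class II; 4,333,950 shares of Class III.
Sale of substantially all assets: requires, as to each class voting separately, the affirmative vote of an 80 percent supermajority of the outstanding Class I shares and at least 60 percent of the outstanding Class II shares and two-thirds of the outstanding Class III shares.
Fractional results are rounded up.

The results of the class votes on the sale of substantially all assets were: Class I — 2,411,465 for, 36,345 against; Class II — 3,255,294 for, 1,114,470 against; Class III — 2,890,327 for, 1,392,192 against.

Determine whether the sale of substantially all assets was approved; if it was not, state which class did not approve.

Approved — every class gave the required vote.

Class I: 4/5 of 3013224 = 2410579.20, rounded up to 2410580; 2,410,580 required, 2,411,465 in favor — approved.
Class II: 3/5 of 5423316 = 3253989.60, rounded up to 3253990; 3,253,990 required, 3,255,294 in favor — approved.
Class III: 2/3 of 4333950 = 2889300; 2,889,300 required, 2,890,327 in favor — approved.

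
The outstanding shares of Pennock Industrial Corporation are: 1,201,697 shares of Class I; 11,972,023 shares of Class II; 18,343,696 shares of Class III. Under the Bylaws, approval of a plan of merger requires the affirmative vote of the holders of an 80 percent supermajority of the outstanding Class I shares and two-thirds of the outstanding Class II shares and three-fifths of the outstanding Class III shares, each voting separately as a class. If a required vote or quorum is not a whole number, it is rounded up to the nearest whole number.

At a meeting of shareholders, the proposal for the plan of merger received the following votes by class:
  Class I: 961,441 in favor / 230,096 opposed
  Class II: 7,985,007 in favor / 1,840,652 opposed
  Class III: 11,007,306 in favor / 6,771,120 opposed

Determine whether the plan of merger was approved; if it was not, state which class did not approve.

Approved — every class gave the required vote.

Class I: 4/5 of 1201697 = 961357.60, rounded up to 961358; 961,358 required, 961,441 in favor — approved.
Class II: 2/3 of 11972023 = 7981348.67, rounded up to 7981349; 7,981,349 required, 7,985,007 in favor — approved.
Class III: 3/5 of 18343696 = 11006217.60, rounded up to 11006218; 11,006,218 required, 11,007,306 in favor — approved.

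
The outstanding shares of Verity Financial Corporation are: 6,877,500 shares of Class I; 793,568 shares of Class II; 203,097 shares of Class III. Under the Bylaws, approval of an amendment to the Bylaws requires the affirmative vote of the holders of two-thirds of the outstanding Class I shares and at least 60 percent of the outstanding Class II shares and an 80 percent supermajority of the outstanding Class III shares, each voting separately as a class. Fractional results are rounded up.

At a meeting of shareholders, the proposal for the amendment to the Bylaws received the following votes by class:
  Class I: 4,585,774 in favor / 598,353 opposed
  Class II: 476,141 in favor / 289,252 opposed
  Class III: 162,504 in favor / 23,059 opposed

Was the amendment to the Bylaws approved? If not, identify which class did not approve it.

Approved — every class gave the required vote.

Class I: 2/3 of 6877500 = 4585000; 4,585,000 required, 4,585,774 in favor — approved.
Class II: 3/5 of 793568 = 476140.80, rounded up to 476141; 476,141 required, 476,141 in favor — approved.
Class III: 4/5 of 203097 = 162477.60, rounded up to 162478; 162,478 required, 162,504 in favor — approved.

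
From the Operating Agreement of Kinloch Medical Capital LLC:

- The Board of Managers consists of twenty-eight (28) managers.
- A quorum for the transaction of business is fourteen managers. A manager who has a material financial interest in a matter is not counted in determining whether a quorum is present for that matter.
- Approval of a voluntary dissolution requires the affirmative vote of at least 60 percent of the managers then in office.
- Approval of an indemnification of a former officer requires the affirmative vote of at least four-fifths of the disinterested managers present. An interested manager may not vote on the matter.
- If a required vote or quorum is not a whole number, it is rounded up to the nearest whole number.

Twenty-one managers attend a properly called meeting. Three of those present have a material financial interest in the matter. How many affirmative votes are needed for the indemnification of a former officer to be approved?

15

The indemnification of a former officer requires four-fifths of the disinterested managers present (21 − 3 = 18).
4/5 of 18 = 14.40, rounded up to 15.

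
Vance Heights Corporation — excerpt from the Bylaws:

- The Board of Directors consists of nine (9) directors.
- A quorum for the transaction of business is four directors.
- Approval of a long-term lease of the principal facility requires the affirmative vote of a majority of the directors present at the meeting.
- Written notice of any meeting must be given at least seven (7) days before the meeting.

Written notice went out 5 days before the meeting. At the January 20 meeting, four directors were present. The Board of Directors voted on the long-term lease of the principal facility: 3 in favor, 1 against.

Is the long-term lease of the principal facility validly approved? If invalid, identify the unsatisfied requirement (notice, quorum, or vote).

Invalid — notice requirement not satisfied.

Notice: 5 days given; 7 required (5 < 7). Not satisfied.
Quorum: 4 present; quorum is 4. Satisfied.
Vote: the long-term lease of the principal facility requires a majority of the directors present (4). A majority of 4 is 3, so 3 affirmative votes are needed; 3 voted in favor. Satisfied.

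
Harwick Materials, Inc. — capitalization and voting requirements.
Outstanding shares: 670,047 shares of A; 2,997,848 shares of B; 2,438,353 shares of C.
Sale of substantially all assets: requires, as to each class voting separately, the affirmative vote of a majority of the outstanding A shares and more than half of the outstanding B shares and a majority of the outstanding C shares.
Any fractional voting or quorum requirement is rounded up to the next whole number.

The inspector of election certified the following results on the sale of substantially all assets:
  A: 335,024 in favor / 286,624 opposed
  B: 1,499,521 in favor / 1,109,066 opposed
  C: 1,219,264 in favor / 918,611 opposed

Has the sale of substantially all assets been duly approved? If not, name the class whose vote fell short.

Approved — every class gave the required vote.

A: a majority of 670047 is 335024; 335,024 required, 335,024 in favor — approved.
B: a majority of 2997848 is 1498925; 1,498,925 required, 1,499,521 in favor — approved.
C: a majority of 2438353 is 1219177; 1,219,177 required, 1,219,264 in favor — approved.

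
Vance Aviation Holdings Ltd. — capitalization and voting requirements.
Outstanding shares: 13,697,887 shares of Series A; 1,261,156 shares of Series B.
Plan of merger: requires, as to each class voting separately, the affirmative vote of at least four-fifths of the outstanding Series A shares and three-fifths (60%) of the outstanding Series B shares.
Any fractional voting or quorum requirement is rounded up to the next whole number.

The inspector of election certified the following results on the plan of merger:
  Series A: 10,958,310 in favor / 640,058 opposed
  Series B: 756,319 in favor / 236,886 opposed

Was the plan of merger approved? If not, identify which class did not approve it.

Series A: 4/5 of 13697887 = 10958309.60, rounded up to 10958310; 10,958,310 required, 10,958,310 in favor — approved.
Series B: 3/5 of 1261156 = 756693.60, rounded up to 756694; 756,694 required, 756,319 in favor — not approved.

Not approved — the Series B shares did not give the required vote.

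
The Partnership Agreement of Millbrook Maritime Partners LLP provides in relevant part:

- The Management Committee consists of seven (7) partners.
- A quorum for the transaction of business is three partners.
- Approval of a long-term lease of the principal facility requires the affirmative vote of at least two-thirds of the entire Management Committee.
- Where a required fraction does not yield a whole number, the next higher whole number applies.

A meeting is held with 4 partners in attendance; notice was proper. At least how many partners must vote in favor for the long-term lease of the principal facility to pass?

5

The long-term lease of the principal facility requires two-thirds of the entire Management Committee (7).
2/3 of 7 = 4.67, rounded up to 5.
(Only 4 can vote, so the long-term lease of the principal facility cannot pass at this meeting, but the required vote is still 5.)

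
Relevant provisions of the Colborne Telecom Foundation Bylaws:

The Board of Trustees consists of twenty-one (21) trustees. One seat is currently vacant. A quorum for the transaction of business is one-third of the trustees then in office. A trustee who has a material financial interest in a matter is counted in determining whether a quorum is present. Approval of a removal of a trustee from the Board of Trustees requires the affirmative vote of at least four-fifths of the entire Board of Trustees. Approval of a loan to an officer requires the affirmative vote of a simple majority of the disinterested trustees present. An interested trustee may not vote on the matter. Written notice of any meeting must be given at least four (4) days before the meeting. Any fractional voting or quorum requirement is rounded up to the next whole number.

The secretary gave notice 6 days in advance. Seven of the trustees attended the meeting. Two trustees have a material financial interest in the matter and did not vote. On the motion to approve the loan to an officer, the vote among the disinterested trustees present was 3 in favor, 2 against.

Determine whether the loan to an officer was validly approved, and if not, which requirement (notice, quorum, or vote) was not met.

Notice: 6 days given; 4 required (6 ≥ 4). Satisfied.
Quorum: 7 present (interested trustees count toward quorum); quorum is 7. Satisfied.
Vote: the loan to an officer requires a majority of the disinterested trustees present (7 − 2 = 5). A majority of 5 is 3, so 3 affirmative votes are needed; 3 voted in favor. Satisfied.

Valid — all requirements satisfied.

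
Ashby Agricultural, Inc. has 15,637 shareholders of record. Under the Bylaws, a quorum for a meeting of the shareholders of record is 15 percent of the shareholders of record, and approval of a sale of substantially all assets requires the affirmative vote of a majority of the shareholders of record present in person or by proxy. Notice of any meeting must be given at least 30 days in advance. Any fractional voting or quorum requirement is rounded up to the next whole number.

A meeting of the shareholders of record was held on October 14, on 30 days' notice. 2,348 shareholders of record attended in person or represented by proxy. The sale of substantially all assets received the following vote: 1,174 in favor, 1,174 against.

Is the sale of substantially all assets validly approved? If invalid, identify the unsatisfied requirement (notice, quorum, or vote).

Notice: 30 days given; 30 required. Satisfied.
Quorum: 15% of 15,637 = 2,345.55, rounded up to 2,346; 2,348 present. Satisfied.
Vote: requires a majority of those present (2,348); a majority of 2348 is 1175, so 1,175 needed; 1,174 in favor. Not satisfied.

Invalid — vote requirement not satisfied.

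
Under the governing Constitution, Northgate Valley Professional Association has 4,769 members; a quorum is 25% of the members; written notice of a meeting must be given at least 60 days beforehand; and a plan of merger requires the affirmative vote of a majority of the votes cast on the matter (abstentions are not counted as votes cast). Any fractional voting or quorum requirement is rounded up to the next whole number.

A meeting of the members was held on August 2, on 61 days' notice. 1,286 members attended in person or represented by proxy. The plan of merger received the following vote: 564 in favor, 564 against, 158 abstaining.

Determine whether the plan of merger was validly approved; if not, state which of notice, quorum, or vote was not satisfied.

Invalid — vote requirement not satisfied.

Notice: 61 days given; 60 required. Satisfied.
Quorum: 25% of 4,769 = 1,192.25, rounded up to 1,193; 1,286 present. Satisfied.
Vote: requires a majority of the votes cast (1,286 − 158 abstaining = 1,128); a majority of 1128 is 565, so 565 needed; 564 in favor. Not satisfied.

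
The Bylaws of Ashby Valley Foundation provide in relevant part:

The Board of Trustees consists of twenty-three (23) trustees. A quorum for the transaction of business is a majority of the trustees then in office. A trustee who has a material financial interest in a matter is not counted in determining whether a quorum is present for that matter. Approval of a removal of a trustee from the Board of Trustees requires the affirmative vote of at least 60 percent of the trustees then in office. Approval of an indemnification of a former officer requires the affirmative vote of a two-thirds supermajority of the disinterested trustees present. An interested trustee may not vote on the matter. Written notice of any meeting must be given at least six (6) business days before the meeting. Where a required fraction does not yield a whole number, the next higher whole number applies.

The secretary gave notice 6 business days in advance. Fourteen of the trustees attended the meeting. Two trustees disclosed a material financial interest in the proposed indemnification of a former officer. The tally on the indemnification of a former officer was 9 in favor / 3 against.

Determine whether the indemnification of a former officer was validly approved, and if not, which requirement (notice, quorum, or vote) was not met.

Valid — all requirements satisfied.

Notice: 6 business days given; 6 required (6 ≥ 6). Satisfied.
Quorum: 14 present, but the 2 interested trustees do not count, leaving 12. Quorum is 12. Satisfied.
Vote: the indemnification of a former officer requires two-thirds of the disinterested trustees present (14 − 2 = 12). 2/3 of 12 = 8, so 8 affirmative votes are needed; 9 voted in favor. Satisfied.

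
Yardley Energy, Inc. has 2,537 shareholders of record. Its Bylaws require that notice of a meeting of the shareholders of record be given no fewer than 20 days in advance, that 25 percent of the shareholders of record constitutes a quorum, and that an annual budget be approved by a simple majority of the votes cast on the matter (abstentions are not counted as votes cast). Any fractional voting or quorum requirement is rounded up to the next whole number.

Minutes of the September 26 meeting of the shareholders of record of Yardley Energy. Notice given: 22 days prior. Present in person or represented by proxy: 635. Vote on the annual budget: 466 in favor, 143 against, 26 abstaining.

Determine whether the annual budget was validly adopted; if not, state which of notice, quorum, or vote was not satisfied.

Notice: 22 days given; 20 required. Satisfied.
Quorum: 25% of 2,537 = 634.25, rounded up to 635; 635 present. Satisfied.
Vote: requires a majority of the votes cast (635 − 26 abstaining = 609); a majority of 609 is 305, so 305 needed; 466 in favor. Satisfied.

Valid — all requirements satisfied.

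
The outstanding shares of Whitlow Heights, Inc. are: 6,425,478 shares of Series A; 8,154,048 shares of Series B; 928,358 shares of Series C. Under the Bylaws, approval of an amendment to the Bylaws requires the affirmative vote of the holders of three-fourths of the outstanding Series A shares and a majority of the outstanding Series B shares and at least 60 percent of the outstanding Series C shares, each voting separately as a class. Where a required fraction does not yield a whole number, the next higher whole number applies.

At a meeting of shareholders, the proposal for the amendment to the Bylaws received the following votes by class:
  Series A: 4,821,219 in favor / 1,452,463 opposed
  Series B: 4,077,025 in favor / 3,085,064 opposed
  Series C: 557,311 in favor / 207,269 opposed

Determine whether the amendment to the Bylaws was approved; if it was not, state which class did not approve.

Series A: 3/4 of 6425478 = 4819108.50, rounded up to 4819109; 4,819,109 required, 4,821,219 in favor — approved.
Series B: a majority of 8154048 is 4077025; 4,077,025 required, 4,077,025 in favor — approved.
Series C: 3/5 of 928358 = 557014.80, rounded up to 557015; 557,015 required, 557,311 in favor — approved.

Approved — every class gave the required vote.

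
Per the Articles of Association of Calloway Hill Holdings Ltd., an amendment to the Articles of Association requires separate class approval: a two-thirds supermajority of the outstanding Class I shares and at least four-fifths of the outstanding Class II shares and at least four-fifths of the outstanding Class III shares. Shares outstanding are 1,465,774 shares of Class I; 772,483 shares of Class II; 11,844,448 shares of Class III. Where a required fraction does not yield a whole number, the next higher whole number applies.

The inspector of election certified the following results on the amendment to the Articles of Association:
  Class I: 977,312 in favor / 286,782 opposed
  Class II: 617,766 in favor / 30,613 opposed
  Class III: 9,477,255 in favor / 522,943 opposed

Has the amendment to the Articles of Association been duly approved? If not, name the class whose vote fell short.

Class I: 2/3 of 1465774 = 977182.67, rounded up to 977183; 977,183 required, 977,312 in favor — approved.
Class II: 4/5 of 772483 = 617986.40, rounded up to 617987; 617,987 required, 617,766 in favor — not approved.
Class III: 4/5 of 11844448 = 9475558.40, rounded up to 9475559; 9,475,559 required, 9,477,255 in favor — approved.

Not approved — the Class II shares did not give the required vote.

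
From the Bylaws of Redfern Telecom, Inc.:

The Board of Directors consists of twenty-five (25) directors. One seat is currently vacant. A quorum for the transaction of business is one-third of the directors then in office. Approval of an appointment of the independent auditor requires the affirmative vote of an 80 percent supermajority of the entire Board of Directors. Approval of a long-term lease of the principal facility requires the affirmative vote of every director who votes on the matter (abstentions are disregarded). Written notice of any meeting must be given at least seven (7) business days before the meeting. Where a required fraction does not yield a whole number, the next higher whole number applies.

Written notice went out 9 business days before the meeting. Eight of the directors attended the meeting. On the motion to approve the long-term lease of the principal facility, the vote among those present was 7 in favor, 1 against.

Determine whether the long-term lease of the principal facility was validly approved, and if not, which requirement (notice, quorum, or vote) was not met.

Invalid — vote requirement not satisfied.

Notice: 9 business days given; 7 required (9 ≥ 7). Satisfied.
Quorum: 8 present; quorum is 8. Satisfied.
Vote: the long-term lease of the principal facility requires the unanimous vote of the votes cast (8). Unanimous means all 8, so 8 affirmative votes are needed; 7 voted in favor. Not satisfied.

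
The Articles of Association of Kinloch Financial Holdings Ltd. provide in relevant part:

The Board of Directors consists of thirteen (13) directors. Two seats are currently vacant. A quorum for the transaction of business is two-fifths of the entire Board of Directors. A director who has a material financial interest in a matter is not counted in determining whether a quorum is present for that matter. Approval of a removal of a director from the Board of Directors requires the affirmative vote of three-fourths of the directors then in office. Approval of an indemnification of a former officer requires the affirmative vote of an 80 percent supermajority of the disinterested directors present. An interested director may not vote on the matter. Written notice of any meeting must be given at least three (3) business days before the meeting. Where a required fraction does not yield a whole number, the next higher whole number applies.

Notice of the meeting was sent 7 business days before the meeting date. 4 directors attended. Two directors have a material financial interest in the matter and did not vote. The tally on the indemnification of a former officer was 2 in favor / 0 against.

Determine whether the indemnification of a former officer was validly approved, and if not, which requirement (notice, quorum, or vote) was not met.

Notice: 7 business days given; 3 required (7 ≥ 3). Satisfied.
Quorum: 4 present, but the 2 interested directors do not count, leaving 2. Quorum is 6. Not satisfied.
Vote: the indemnification of a former officer requires four-fifths of the disinterested directors present (4 − 2 = 2). 4/5 of 2 = 1.60, rounded up to 2, so 2 affirmative votes are needed; 2 voted in favor. Satisfied. (Moot — without a quorum no business can be validly transacted.)

Invalid — quorum requirement not satisfied.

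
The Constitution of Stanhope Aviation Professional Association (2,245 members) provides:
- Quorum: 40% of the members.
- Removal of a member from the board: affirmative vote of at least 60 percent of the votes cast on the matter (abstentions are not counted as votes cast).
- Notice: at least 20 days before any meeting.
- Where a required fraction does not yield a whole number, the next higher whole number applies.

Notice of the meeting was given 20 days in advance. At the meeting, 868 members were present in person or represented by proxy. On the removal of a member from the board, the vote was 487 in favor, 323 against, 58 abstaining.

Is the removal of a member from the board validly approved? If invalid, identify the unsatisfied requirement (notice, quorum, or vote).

Invalid — quorum requirement not satisfied.

Notice: 20 days given; 20 required. Satisfied.
Quorum: 40% of 2,245 = 898; 868 present. Not satisfied.
Vote: requires three-fifths of the votes cast (868 − 58 abstaining = 810); 3/5 of 810 = 486, so 486 needed; 487 in favor. Satisfied.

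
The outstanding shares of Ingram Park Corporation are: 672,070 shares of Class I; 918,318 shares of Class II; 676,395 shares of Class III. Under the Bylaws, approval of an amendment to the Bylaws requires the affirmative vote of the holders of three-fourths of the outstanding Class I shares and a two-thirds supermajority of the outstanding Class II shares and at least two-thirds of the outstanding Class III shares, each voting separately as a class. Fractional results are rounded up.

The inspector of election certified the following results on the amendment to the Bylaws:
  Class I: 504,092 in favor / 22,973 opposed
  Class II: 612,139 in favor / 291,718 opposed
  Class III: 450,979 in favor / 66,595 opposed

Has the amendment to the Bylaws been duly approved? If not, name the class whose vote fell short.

Not approved — the Class II shares did not give the required vote.

Class I: 3/4 of 672070 = 504052.50, rounded up to 504053; 504,053 required, 504,092 in favor — approved.
Class II: 2/3 of 918318 = 612212; 612,212 required, 612,139 in favor — not approved.
Class III: 2/3 of 676395 = 450930; 450,930 required, 450,979 in favor — approved.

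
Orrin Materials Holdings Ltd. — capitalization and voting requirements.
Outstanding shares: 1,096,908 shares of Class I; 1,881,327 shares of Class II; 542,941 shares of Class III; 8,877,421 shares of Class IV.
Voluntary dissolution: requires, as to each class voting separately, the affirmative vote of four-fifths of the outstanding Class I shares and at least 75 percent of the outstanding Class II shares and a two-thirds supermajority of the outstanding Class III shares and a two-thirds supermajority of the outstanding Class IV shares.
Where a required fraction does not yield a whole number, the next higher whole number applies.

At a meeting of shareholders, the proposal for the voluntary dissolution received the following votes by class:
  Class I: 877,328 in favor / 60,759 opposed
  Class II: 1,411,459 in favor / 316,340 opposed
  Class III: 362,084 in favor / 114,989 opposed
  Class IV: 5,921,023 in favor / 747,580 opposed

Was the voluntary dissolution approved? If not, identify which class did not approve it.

Not approved — the Class I shares did not give the required vote.

Class I: 4/5 of 1096908 = 877526.40, rounded up to 877527; 877,527 required, 877,328 in favor — not approved.
Class II: 3/4 of 1881327 = 1410995.25, rounded up to 1410996; 1,410,996 required, 1,411,459 in favor — approved.
Class III: 2/3 of 542941 = 361960.67, rounded up to 361961; 361,961 required, 362,084 in favor — approved.
Class IV: 2/3 of 8877421 = 5918280.67, rounded up to 5918281; 5,918,281 required, 5,921,023 in favor — approved.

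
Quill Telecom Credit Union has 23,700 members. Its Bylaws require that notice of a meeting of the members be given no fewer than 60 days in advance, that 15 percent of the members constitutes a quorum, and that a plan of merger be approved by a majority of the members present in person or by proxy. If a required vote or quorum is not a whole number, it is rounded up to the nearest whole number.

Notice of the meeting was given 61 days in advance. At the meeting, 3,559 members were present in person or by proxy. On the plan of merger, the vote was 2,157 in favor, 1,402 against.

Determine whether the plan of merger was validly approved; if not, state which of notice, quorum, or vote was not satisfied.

Valid — all requirements satisfied.

Notice: 61 days given; 60 required. Satisfied.
Quorum: 15% of 23,700 = 3,555; 3,559 present. Satisfied.
Vote: requires a majority of those present (3,559); a majority of 3559 is 1780, so 1,780 needed; 2,157 in favor. Satisfied.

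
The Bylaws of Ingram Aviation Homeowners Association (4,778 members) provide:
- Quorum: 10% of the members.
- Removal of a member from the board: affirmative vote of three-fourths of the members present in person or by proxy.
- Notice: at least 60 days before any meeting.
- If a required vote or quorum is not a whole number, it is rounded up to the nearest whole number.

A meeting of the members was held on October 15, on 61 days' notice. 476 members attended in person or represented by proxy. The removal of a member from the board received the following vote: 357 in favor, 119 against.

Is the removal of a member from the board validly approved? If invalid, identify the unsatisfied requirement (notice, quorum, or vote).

Notice: 61 days given; 60 required. Satisfied.
Quorum: 10% of 4,778 = 477.80, rounded up to 478; 476 present. Not satisfied.
Vote: requires three-fourths of those present (476); 3/4 of 476 = 357, so 357 needed; 357 in favor. Satisfied.

Invalid — quorum requirement not satisfied.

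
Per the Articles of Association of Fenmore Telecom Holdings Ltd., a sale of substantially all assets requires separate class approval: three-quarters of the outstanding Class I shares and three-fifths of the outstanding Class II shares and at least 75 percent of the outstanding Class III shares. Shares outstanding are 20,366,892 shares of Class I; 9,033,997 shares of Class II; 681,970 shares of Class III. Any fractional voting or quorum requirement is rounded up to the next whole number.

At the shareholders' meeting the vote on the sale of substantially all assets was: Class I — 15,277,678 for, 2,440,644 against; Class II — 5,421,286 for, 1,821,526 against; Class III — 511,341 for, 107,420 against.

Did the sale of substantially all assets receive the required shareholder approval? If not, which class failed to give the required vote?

Not approved — the Class III shares did not give the required vote.

Class I: 3/4 of 20366892 = 15275169; 15,275,169 required, 15,277,678 in favor — approved.
Class II: 3/5 of 9033997 = 5420398.20, rounded up to 5420399; 5,420,399 required, 5,421,286 in favor — approved.
Class III: 3/4 of 681970 = 511477.50, rounded up to 511478; 511,478 required, 511,341 in favor — not approved.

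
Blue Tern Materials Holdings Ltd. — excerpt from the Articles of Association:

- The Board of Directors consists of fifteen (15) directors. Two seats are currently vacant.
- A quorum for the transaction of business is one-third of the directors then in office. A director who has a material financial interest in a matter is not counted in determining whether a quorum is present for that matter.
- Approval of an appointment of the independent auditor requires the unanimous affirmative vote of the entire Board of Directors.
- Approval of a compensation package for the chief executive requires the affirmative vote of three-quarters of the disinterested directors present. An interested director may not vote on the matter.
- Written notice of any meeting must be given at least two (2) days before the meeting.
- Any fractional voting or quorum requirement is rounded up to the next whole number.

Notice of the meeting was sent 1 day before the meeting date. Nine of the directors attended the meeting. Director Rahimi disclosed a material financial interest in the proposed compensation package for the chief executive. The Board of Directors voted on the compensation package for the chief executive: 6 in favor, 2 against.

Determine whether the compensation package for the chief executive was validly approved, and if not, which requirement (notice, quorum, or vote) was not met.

Invalid — notice requirement not satisfied.

Notice: 1 day given; 2 required (1 < 2). Not satisfied.
Quorum: 9 present, but the 1 interested director does not count, leaving 8. Quorum is 5. Satisfied.
Vote: the compensation package for the chief executive requires three-fourths of the disinterested directors present (9 − 1 = 8). 3/4 of 8 = 6, so 6 affirmative votes are needed; 6 voted in favor. Satisfied.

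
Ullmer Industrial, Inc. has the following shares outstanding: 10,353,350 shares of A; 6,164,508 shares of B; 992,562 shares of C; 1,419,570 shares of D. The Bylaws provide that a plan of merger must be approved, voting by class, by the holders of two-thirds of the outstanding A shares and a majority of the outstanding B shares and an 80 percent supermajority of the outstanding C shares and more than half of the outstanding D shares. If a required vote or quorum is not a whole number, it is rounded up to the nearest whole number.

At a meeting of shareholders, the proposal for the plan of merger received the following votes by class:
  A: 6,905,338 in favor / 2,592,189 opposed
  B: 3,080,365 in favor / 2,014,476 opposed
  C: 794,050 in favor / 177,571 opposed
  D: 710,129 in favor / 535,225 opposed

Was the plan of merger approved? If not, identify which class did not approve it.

A: 2/3 of 10353350 = 6902233.33, rounded up to 6902234; 6,902,234 required, 6,905,338 in favor — approved.
B: a majority of 6164508 is 3082255; 3,082,255 required, 3,080,365 in favor — not approved.
C: 4/5 of 992562 = 794049.60, rounded up to 794050; 794,050 required, 794,050 in favor — approved.
D: a majority of 1419570 is 709786; 709,786 required, 710,129 in favor — approved.

Not approved — the B shares did not give the required vote.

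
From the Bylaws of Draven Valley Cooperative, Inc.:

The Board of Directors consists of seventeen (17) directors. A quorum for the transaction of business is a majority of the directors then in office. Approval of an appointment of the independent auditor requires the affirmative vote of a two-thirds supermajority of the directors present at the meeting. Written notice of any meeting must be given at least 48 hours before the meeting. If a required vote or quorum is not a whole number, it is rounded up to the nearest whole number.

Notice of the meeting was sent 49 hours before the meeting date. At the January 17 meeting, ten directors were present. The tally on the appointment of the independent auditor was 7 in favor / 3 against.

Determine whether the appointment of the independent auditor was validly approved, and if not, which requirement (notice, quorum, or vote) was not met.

Valid — all requirements satisfied.

Notice: 49 hours given; 48 required (49 ≥ 48). Satisfied.
Quorum: 10 present; quorum is 9. Satisfied.
Vote: the appointment of the independent auditor requires two-thirds of the directors present (10). 2/3 of 10 = 6.67, rounded up to 7, so 7 affirmative votes are needed; 7 voted in favor. Satisfied.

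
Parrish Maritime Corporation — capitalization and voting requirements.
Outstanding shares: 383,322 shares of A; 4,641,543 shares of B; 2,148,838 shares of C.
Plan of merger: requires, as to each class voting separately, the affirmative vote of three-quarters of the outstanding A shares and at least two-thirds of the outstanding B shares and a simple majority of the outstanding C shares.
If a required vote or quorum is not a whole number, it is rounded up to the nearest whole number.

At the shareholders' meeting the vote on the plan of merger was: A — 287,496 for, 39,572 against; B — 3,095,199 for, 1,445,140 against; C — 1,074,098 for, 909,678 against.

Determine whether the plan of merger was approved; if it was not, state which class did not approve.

A: 3/4 of 383322 = 287491.50, rounded up to 287492; 287,492 required, 287,496 in favor — approved.
B: 2/3 of 4641543 = 3094362; 3,094,362 required, 3,095,199 in favor — approved.
C: a majority of 2148838 is 1074420; 1,074,420 required, 1,074,098 in favor — not approved.

Not approved — the C shares did not give the required vote.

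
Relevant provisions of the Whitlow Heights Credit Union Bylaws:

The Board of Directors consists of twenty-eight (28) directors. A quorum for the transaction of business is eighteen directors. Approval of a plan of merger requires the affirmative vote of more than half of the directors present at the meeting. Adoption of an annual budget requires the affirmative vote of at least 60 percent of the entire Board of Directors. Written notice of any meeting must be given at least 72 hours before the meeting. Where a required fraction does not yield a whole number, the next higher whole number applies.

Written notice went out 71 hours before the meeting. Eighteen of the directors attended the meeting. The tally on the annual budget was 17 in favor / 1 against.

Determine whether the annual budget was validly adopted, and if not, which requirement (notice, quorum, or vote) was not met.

Invalid — notice requirement not satisfied.

Notice: 71 hours given; 72 required (71 < 72). Not satisfied.
Quorum: 18 present; quorum is 18. Satisfied.
Vote: the annual budget requires three-fifths of the entire Board of Directors (28). 3/5 of 28 = 16.80, rounded up to 17, so 17 affirmative votes are needed; 17 voted in favor. Satisfied.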